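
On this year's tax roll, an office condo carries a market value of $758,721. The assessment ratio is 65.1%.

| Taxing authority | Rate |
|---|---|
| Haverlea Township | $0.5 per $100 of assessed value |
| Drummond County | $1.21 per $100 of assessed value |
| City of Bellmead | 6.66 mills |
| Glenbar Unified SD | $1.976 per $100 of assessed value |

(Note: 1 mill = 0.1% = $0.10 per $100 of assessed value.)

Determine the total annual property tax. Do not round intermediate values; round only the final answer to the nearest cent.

Assessed value = $758,721 × 0.651 = $493,927.371
Haverlea Township: $493,927.371 × 0.005 = $2,469.636855
Drummond County: $493,927.371 × 0.0121 = $5,976.5211891
City of Bellmead: $493,927.371 × 0.00666 = $3,289.55629086
Glenbar Unified SD: $493,927.371 × 0.01976 = $9,760.00485096
Total = $21,495.71918592

$21,495.72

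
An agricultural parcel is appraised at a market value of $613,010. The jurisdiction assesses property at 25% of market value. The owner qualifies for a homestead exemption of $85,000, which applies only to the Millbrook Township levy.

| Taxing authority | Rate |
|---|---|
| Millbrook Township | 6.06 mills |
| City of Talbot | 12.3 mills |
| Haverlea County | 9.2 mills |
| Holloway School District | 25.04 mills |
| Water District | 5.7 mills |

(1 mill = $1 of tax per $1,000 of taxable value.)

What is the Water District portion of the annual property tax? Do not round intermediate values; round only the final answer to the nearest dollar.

$874

Assessed value = $613,010 × 0.25 = $153,252.5
Water District taxable value = $153,252.5 (exemption does not apply)
Water District levy = $153,252.5 × 0.0057 = $873.53925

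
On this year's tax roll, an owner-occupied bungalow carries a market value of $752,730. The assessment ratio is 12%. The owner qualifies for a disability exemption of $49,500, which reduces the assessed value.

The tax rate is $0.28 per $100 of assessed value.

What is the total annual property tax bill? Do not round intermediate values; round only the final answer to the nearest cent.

$114.32

Assessed value = $752,730 × 0.12 = $90,327.6
Taxable value = $90,327.6 − $49,500 = $40,827.6
Tax = $40,827.6 × 0.0028 = $114.31728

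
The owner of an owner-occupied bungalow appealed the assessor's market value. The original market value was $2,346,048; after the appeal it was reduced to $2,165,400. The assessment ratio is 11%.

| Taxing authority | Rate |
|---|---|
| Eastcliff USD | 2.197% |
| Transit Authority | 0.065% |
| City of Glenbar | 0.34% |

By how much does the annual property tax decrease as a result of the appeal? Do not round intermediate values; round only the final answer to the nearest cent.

Old assessed value = $2,346,048 × 0.11 = $258,065.28
New assessed value = $2,165,400 × 0.11 = $238,194
Combined rate = 0.02197 + 0.00065 + 0.0034 = 0.02602
Old tax = $258,065.28 × 0.02602 = $6,714.8585856
New tax = $238,194 × 0.02602 = $6,197.80788
Reduction = $6,714.8585856 − $6,197.80788 = $517.0507056

$517.05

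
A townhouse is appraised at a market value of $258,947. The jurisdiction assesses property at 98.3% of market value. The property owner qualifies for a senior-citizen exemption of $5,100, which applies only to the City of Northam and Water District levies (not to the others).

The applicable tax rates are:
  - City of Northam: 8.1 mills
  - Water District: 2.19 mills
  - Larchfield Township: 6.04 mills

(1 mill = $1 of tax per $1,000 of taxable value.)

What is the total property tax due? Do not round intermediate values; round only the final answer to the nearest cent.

$4,104.24

Assessed value = $258,947 × 0.983 = $254,544.901
City of Northam: ($254,544.901 − $5,100) × 0.0081 = $249,444.901 × 0.0081 = $2,020.5036981
Water District: ($254,544.901 − $5,100) × 0.00219 = $249,444.901 × 0.00219 = $546.28433319
Larchfield Township: $254,544.901 × 0.00604 = $1,537.45120204
Total = $4,104.23923333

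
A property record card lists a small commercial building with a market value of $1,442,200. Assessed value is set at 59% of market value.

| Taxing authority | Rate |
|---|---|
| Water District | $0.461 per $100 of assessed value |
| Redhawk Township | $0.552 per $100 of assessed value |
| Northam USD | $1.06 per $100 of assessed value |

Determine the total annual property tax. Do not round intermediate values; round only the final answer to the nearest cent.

$17,639.12

Assessed value = $1,442,200 × 0.59 = $850,898
Water District: $850,898 × 0.00461 = $3,922.63978
Redhawk Township: $850,898 × 0.00552 = $4,696.95696
Northam USD: $850,898 × 0.0106 = $9,019.5188
Total = $3,922.63978 + $4,696.95696 + $9,019.5188 = $17,639.11554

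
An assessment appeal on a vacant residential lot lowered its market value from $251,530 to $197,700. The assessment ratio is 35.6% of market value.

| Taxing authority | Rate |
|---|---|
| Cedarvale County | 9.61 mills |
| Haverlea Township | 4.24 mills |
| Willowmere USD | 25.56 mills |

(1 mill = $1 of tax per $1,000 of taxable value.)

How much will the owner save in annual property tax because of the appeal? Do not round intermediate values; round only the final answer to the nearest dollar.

Old assessed value = $251,530 × 0.356 = $89,544.68
New assessed value = $197,700 × 0.356 = $70,381.2
Combined rate = 0.00961 + 0.00424 + 0.02556 = 0.03941
Old tax = $89,544.68 × 0.03941 = $3,528.9558388
New tax = $70,381.2 × 0.03941 = $2,773.723092
Reduction = $3,528.9558388 − $2,773.723092 = $755.2327468

$755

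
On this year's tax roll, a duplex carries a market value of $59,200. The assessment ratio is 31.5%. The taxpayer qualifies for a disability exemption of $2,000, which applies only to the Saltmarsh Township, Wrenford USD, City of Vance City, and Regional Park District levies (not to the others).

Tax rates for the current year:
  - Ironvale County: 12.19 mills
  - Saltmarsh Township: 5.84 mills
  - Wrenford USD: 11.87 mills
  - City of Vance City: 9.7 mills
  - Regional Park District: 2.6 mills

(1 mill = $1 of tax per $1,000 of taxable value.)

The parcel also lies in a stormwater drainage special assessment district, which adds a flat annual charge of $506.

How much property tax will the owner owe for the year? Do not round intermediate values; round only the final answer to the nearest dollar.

Assessed value = $59,200 × 0.315 = $18,648
Ironvale County: $18,648 × 0.01219 = $227.31912
Saltmarsh Township: ($18,648 − $2,000) × 0.00584 = $16,648 × 0.00584 = $97.22432
Wrenford USD: ($18,648 − $2,000) × 0.01187 = $16,648 × 0.01187 = $197.61176
City of Vance City: ($18,648 − $2,000) × 0.0097 = $16,648 × 0.0097 = $161.4856
Regional Park District: ($18,648 − $2,000) × 0.0026 = $16,648 × 0.0026 = $43.2848
Levies subtotal = $726.9256
Total = $726.9256 + $506 = $1,232.9256

$1,233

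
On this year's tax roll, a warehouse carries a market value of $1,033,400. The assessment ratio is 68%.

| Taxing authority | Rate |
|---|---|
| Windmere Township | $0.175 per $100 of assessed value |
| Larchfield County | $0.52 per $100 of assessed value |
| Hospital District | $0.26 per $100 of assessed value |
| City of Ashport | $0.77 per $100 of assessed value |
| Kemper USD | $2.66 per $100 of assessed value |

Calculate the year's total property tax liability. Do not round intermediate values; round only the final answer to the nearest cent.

Assessed value = $1,033,400 × 0.68 = $702,712
Windmere Township: $702,712 × 0.00175 = $1,229.746
Larchfield County: $702,712 × 0.0052 = $3,654.1024
Hospital District: $702,712 × 0.0026 = $1,827.0512
City of Ashport: $702,712 × 0.0077 = $5,410.8824
Kemper USD: $702,712 × 0.0266 = $18,692.1392
Total = $1,229.746 + $3,654.1024 + $1,827.0512 + $5,410.8824 + $18,692.1392 = $30,813.9212

$30,813.92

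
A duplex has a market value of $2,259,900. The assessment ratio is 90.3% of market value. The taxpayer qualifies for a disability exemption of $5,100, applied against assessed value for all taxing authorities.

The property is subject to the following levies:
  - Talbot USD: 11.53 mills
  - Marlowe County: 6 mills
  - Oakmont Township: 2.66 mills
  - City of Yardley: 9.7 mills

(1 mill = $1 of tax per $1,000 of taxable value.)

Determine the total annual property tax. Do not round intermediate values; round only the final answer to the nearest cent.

Assessed value = $2,259,900 × 0.903 = $2,040,689.7
Taxable value = $2,040,689.7 − $5,100 = $2,035,589.7
Talbot USD: $2,035,589.7 × 0.01153 = $23,470.349241
Marlowe County: $2,035,589.7 × 0.006 = $12,213.5382
Oakmont Township: $2,035,589.7 × 0.00266 = $5,414.668602
City of Yardley: $2,035,589.7 × 0.0097 = $19,745.22009
Total = $23,470.349241 + $12,213.5382 + $5,414.668602 + $19,745.22009 = $60,843.776133

$60,843.78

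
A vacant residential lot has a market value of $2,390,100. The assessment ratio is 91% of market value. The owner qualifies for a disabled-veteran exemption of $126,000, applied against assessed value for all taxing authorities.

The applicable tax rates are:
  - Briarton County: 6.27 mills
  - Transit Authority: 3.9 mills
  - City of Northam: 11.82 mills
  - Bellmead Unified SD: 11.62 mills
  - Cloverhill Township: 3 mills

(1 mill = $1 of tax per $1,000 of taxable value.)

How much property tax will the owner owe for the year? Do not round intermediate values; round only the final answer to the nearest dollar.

Assessed value = $2,390,100 × 0.91 = $2,174,991
Taxable value = $2,174,991 − $126,000 = $2,048,991
Briarton County: $2,048,991 × 0.00627 = $12,847.17357
Transit Authority: $2,048,991 × 0.0039 = $7,991.0649
City of Northam: $2,048,991 × 0.01182 = $24,219.07362
Bellmead Unified SD: $2,048,991 × 0.01162 = $23,809.27542
Cloverhill Township: $2,048,991 × 0.003 = $6,146.973
Total = $12,847.17357 + $7,991.0649 + $24,219.07362 + $23,809.27542 + $6,146.973 = $75,013.56051

$75,014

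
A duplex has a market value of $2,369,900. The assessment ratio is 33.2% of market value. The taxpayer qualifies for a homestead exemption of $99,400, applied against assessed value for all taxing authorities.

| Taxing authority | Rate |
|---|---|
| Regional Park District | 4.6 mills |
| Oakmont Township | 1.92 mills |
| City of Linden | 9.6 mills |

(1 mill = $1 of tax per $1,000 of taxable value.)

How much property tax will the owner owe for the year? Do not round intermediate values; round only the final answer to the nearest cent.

$11,081.00

Assessed value = $2,369,900 × 0.332 = $786,806.8
Taxable value = $786,806.8 − $99,400 = $687,406.8
Regional Park District: $687,406.8 × 0.0046 = $3,162.07128
Oakmont Township: $687,406.8 × 0.00192 = $1,319.821056
City of Linden: $687,406.8 × 0.0096 = $6,599.10528
Total = $3,162.07128 + $1,319.821056 + $6,599.10528 = $11,080.997616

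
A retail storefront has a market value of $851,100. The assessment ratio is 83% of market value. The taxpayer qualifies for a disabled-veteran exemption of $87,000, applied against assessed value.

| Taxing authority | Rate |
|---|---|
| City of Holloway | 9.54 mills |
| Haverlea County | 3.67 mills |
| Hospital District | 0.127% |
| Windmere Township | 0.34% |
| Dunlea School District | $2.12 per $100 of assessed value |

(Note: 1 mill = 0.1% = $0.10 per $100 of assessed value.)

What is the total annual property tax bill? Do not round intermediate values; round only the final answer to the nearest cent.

Assessed value = $851,100 × 0.83 = $706,413
Taxable value = $706,413 − $87,000 = $619,413
City of Holloway: $619,413 × 0.00954 = $5,909.20002
Haverlea County: $619,413 × 0.00367 = $2,273.24571
Hospital District: $619,413 × 0.00127 = $786.65451
Windmere Township: $619,413 × 0.0034 = $2,106.0042
Dunlea School District: $619,413 × 0.0212 = $13,131.5556
Total = $24,206.66004

$24,206.66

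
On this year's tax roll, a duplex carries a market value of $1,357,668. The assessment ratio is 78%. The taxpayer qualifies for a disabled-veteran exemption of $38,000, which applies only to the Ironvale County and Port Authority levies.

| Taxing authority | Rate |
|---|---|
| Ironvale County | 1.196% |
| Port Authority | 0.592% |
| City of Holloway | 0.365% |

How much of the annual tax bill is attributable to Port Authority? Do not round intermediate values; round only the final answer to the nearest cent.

$6,044.21

Assessed value = $1,357,668 × 0.78 = $1,058,981.04
Port Authority taxable value = $1,058,981.04 − $38,000 = $1,020,981.04
Port Authority levy = $1,020,981.04 × 0.00592 = $6,044.2077568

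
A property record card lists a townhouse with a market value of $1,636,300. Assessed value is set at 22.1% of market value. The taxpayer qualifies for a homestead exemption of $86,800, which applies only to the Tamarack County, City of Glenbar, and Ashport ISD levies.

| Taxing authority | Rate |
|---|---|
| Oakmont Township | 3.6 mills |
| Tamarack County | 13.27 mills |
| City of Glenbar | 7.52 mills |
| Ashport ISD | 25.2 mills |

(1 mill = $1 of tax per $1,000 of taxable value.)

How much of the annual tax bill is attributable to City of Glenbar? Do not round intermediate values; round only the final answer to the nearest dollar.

$2,067

Assessed value = $1,636,300 × 0.221 = $361,622.3
City of Glenbar taxable value = $361,622.3 − $86,800 = $274,822.3
City of Glenbar levy = $274,822.3 × 0.00752 = $2,066.663696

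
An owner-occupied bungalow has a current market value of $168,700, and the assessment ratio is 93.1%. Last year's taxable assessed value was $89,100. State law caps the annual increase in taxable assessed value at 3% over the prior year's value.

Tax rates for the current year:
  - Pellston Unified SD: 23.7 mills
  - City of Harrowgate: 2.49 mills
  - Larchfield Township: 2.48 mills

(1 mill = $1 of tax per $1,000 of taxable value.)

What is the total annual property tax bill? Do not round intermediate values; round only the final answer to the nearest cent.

$2,631.13

Uncapped assessed value = $168,700 × 0.931 = $157,059.7
Cap limit = $89,100 × 1.03 = $91,773
Taxable assessed value = min($157,059.7, $91,773) = $91,773 (cap binds)
Pellston Unified SD: $91,773 × 0.0237 = $2,175.0201
City of Harrowgate: $91,773 × 0.00249 = $228.51477
Larchfield Township: $91,773 × 0.00248 = $227.59704
Total = $2,631.13191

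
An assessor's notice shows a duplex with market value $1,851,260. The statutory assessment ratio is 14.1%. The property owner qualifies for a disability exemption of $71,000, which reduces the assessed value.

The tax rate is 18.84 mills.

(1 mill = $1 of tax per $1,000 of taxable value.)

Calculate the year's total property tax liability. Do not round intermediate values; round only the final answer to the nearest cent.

$3,580.12

Assessed value = $1,851,260 × 0.141 = $261,027.66
Taxable value = $261,027.66 − $71,000 = $190,027.66
Tax = $190,027.66 × 0.01884 = $3,580.1211144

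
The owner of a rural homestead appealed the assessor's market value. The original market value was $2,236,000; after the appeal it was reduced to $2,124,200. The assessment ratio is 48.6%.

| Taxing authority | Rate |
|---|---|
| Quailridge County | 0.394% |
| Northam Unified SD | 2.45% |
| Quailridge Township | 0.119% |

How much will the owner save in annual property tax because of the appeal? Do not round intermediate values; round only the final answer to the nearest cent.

Old assessed value = $2,236,000 × 0.486 = $1,086,696
New assessed value = $2,124,200 × 0.486 = $1,032,361.2
Combined rate = 0.00394 + 0.0245 + 0.00119 = 0.02963
Old tax = $1,086,696 × 0.02963 = $32,198.80248
New tax = $1,032,361.2 × 0.02963 = $30,588.862356
Reduction = $32,198.80248 − $30,588.862356 = $1,609.940124

$1,609.94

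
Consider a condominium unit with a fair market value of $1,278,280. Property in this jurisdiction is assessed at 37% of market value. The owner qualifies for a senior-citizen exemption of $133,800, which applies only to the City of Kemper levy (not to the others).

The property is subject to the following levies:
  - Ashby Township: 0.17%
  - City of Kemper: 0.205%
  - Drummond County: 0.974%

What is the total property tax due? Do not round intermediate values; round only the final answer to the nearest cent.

$6,105.99

Assessed value = $1,278,280 × 0.37 = $472,963.6
Ashby Township: $472,963.6 × 0.0017 = $804.03812
City of Kemper: ($472,963.6 − $133,800) × 0.00205 = $339,163.6 × 0.00205 = $695.28538
Drummond County: $472,963.6 × 0.00974 = $4,606.665464
Total = $6,105.988964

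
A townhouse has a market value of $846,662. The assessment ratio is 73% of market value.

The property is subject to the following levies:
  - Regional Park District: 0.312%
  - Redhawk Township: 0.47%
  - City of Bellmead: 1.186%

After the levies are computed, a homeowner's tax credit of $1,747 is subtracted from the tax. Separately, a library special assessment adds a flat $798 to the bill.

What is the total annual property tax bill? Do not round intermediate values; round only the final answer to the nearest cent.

Assessed value = $846,662 × 0.73 = $618,063.26
Regional Park District: $618,063.26 × 0.00312 = $1,928.3573712
Redhawk Township: $618,063.26 × 0.0047 = $2,904.897322
City of Bellmead: $618,063.26 × 0.01186 = $7,330.2302636
Levies subtotal = $12,163.4849568
After credit = $12,163.4849568 − $1,747 = $10,416.4849568
Total = $10,416.4849568 + $798 = $11,214.4849568

$11,214.48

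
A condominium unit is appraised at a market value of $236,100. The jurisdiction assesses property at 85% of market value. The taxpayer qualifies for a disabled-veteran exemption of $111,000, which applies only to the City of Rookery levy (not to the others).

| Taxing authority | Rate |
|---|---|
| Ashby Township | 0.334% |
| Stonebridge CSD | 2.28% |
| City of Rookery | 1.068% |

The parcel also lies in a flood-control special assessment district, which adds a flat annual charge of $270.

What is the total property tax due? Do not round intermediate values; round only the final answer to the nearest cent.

$6,473.74

Assessed value = $236,100 × 0.85 = $200,685
Ashby Township: $200,685 × 0.00334 = $670.2879
Stonebridge CSD: $200,685 × 0.0228 = $4,575.618
City of Rookery: ($200,685 − $111,000) × 0.01068 = $89,685 × 0.01068 = $957.8358
Levies subtotal = $6,203.7417
Total = $6,203.7417 + $270 = $6,473.7417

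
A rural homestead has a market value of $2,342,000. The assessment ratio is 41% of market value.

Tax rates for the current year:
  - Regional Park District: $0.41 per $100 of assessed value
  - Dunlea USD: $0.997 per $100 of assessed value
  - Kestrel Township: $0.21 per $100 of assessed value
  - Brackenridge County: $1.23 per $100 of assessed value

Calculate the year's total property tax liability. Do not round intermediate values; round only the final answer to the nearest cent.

$27,337.46

Assessed value = $2,342,000 × 0.41 = $960,220
Regional Park District: $960,220 × 0.0041 = $3,936.902
Dunlea USD: $960,220 × 0.00997 = $9,573.3934
Kestrel Township: $960,220 × 0.0021 = $2,016.462
Brackenridge County: $960,220 × 0.0123 = $11,810.706
Total = $3,936.902 + $9,573.3934 + $2,016.462 + $11,810.706 = $27,337.4634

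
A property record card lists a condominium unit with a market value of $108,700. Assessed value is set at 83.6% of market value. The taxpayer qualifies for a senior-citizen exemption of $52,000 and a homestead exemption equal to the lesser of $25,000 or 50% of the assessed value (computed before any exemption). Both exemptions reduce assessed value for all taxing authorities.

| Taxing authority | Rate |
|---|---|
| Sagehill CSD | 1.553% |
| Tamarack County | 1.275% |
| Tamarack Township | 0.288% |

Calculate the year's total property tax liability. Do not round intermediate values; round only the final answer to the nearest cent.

$432.29

Assessed value = $108,700 × 0.836 = $90,873.2
Homestead exemption = min($25,000, 50% × $90,873.2) = min($25,000, $45,436.6) = $25,000 (dollar cap binds)
Taxable value = $90,873.2 − $52,000 − $25,000 = $13,873.2
Sagehill CSD: $13,873.2 × 0.01553 = $215.450796
Tamarack County: $13,873.2 × 0.01275 = $176.8833
Tamarack Township: $13,873.2 × 0.00288 = $39.954816
Total = $432.288912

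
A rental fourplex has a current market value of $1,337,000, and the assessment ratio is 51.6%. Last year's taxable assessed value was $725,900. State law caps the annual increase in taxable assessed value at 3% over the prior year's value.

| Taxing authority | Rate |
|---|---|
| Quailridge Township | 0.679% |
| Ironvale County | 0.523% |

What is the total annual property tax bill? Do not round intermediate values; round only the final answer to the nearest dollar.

Uncapped assessed value = $1,337,000 × 0.516 = $689,892
Cap limit = $725,900 × 1.03 = $747,677
Taxable assessed value = min($689,892, $747,677) = $689,892 (cap does not bind)
Quailridge Township: $689,892 × 0.00679 = $4,684.36668
Ironvale County: $689,892 × 0.00523 = $3,608.13516
Total = $8,292.50184

$8,293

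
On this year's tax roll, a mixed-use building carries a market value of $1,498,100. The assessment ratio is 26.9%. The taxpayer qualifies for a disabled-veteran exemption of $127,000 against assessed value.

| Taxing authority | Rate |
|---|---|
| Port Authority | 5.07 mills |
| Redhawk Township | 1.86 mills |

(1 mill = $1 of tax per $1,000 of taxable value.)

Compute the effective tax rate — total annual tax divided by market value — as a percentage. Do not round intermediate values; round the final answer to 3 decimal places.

0.128%

Assessed value = $1,498,100 × 0.269 = $402,988.9
Taxable value = $402,988.9 − $127,000 = $275,988.9
Port Authority: $275,988.9 × 0.00507 = $1,399.263723
Redhawk Township: $275,988.9 × 0.00186 = $513.339354
Total tax = $1,912.603077
Effective rate = $1,912.603077 ÷ $1,498,100 = 0.128% of market value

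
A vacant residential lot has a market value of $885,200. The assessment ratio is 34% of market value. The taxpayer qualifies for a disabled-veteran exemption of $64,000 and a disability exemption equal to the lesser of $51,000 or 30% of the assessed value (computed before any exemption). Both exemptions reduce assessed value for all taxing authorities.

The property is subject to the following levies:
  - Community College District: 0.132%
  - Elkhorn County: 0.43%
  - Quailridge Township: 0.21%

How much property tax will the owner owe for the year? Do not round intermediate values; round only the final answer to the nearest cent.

$1,435.67

Assessed value = $885,200 × 0.34 = $300,968
Disability exemption = min($51,000, 30% × $300,968) = min($51,000, $90,290.4) = $51,000 (dollar cap binds)
Taxable value = $300,968 − $64,000 − $51,000 = $185,968
Community College District: $185,968 × 0.00132 = $245.47776
Elkhorn County: $185,968 × 0.0043 = $799.6624
Quailridge Township: $185,968 × 0.0021 = $390.5328
Total = $1,435.67296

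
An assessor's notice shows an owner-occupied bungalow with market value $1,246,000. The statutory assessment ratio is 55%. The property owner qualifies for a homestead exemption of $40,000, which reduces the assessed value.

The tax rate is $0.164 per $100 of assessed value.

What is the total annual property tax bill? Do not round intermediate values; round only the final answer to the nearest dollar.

Assessed value = $1,246,000 × 0.55 = $685,300
Taxable value = $685,300 − $40,000 = $645,300
Tax = $645,300 × 0.00164 = $1,058.292

$1,058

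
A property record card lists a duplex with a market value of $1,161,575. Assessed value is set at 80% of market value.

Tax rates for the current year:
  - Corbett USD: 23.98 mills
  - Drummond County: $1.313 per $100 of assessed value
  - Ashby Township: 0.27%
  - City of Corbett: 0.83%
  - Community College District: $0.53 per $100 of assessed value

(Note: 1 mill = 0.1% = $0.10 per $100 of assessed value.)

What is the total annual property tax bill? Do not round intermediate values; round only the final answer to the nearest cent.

$49,631.78

Assessed value = $1,161,575 × 0.8 = $929,260
Corbett USD: $929,260 × 0.02398 = $22,283.6548
Drummond County: $929,260 × 0.01313 = $12,201.1838
Ashby Township: $929,260 × 0.0027 = $2,509.002
City of Corbett: $929,260 × 0.0083 = $7,712.858
Community College District: $929,260 × 0.0053 = $4,925.078
Total = $49,631.7766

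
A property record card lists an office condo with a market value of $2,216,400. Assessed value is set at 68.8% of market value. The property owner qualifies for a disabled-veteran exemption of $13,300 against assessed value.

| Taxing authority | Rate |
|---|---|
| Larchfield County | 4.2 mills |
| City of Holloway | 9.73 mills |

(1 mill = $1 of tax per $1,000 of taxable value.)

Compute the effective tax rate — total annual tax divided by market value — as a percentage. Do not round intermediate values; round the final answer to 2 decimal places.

0.95%

Assessed value = $2,216,400 × 0.688 = $1,524,883.2
Taxable value = $1,524,883.2 − $13,300 = $1,511,583.2
Larchfield County: $1,511,583.2 × 0.0042 = $6,348.64944
City of Holloway: $1,511,583.2 × 0.00973 = $14,707.704536
Total tax = $21,056.353976
Effective rate = $21,056.353976 ÷ $2,216,400 = 0.95% of market value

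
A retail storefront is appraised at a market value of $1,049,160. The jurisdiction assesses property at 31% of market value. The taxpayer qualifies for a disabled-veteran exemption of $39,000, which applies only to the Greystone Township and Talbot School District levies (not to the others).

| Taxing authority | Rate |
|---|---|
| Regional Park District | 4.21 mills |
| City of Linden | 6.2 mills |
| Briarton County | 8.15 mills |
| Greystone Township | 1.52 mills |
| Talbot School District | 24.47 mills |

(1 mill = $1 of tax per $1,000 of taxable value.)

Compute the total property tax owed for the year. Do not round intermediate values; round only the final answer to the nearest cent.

$13,475.81

Assessed value = $1,049,160 × 0.31 = $325,239.6
Regional Park District: $325,239.6 × 0.00421 = $1,369.258716
City of Linden: $325,239.6 × 0.0062 = $2,016.48552
Briarton County: $325,239.6 × 0.00815 = $2,650.70274
Greystone Township: ($325,239.6 − $39,000) × 0.00152 = $286,239.6 × 0.00152 = $435.084192
Talbot School District: ($325,239.6 − $39,000) × 0.02447 = $286,239.6 × 0.02447 = $7,004.283012
Total = $13,475.81418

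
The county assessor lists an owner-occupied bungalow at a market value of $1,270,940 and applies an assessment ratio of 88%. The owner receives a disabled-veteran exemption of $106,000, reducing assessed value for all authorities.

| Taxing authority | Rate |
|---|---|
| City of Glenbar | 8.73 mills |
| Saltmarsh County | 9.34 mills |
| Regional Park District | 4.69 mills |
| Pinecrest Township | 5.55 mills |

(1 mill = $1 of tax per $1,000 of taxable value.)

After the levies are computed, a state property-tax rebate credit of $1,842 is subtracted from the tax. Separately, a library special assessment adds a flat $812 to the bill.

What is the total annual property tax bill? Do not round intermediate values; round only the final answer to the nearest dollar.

Assessed value = $1,270,940 × 0.88 = $1,118,427.2
Taxable value = $1,118,427.2 − $106,000 = $1,012,427.2
City of Glenbar: $1,012,427.2 × 0.00873 = $8,838.489456
Saltmarsh County: $1,012,427.2 × 0.00934 = $9,456.070048
Regional Park District: $1,012,427.2 × 0.00469 = $4,748.283568
Pinecrest Township: $1,012,427.2 × 0.00555 = $5,618.97096
Levies subtotal = $28,661.814032
After credit = $28,661.814032 − $1,842 = $26,819.814032
Total = $26,819.814032 + $812 = $27,631.814032

$27,632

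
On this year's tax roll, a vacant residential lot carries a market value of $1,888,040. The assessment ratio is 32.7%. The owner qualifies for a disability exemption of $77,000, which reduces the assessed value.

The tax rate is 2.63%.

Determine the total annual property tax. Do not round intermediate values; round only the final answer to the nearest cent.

$14,212.23

Assessed value = $1,888,040 × 0.327 = $617,389.08
Taxable value = $617,389.08 − $77,000 = $540,389.08
Tax = $540,389.08 × 0.0263 = $14,212.232804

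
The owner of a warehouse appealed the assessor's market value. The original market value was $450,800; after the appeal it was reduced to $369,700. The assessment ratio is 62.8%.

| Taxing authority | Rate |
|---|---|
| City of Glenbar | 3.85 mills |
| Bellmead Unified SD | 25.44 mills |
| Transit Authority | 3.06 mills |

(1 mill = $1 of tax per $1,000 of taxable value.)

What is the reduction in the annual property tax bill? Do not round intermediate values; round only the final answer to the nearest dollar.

Old assessed value = $450,800 × 0.628 = $283,102.4
New assessed value = $369,700 × 0.628 = $232,171.6
Combined rate = 0.00385 + 0.02544 + 0.00306 = 0.03235
Old tax = $283,102.4 × 0.03235 = $9,158.36264
New tax = $232,171.6 × 0.03235 = $7,510.75126
Reduction = $9,158.36264 − $7,510.75126 = $1,647.61138

$1,648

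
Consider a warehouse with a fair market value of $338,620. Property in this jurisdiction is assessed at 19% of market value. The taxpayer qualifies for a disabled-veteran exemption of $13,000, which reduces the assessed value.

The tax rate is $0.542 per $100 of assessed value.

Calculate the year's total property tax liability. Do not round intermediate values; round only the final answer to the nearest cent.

$278.25

Assessed value = $338,620 × 0.19 = $64,337.8
Taxable value = $64,337.8 − $13,000 = $51,337.8
Tax = $51,337.8 × 0.00542 = $278.250876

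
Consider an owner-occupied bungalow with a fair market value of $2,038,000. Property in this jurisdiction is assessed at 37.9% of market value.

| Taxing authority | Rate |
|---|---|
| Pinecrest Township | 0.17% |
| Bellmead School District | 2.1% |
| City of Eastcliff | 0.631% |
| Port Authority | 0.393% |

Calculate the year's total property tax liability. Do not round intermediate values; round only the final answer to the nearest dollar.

$25,443

Assessed value = $2,038,000 × 0.379 = $772,402
Pinecrest Township: $772,402 × 0.0017 = $1,313.0834
Bellmead School District: $772,402 × 0.021 = $16,220.442
City of Eastcliff: $772,402 × 0.00631 = $4,873.85662
Port Authority: $772,402 × 0.00393 = $3,035.53986
Total = $1,313.0834 + $16,220.442 + $4,873.85662 + $3,035.53986 = $25,442.92188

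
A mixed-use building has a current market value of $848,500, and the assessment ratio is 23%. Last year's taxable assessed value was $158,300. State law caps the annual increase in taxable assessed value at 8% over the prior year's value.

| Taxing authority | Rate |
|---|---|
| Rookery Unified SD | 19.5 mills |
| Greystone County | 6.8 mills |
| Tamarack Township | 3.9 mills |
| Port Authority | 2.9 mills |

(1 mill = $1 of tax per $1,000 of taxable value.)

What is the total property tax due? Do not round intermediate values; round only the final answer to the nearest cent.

Uncapped assessed value = $848,500 × 0.23 = $195,155
Cap limit = $158,300 × 1.08 = $170,964
Taxable assessed value = min($195,155, $170,964) = $170,964 (cap binds)
Rookery Unified SD: $170,964 × 0.0195 = $3,333.798
Greystone County: $170,964 × 0.0068 = $1,162.5552
Tamarack Township: $170,964 × 0.0039 = $666.7596
Port Authority: $170,964 × 0.0029 = $495.7956
Total = $5,658.9084

$5,658.91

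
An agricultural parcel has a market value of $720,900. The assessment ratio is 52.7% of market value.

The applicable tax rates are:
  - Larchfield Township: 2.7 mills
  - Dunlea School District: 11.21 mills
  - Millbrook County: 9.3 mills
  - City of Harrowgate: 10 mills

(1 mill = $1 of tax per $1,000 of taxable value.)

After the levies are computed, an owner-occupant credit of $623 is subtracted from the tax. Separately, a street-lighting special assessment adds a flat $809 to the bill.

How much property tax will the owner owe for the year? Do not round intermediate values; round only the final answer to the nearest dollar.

$12,803

Assessed value = $720,900 × 0.527 = $379,914.3
Larchfield Township: $379,914.3 × 0.0027 = $1,025.76861
Dunlea School District: $379,914.3 × 0.01121 = $4,258.839303
Millbrook County: $379,914.3 × 0.0093 = $3,533.20299
City of Harrowgate: $379,914.3 × 0.01 = $3,799.143
Levies subtotal = $12,616.953903
After credit = $12,616.953903 − $623 = $11,993.953903
Total = $11,993.953903 + $809 = $12,802.953903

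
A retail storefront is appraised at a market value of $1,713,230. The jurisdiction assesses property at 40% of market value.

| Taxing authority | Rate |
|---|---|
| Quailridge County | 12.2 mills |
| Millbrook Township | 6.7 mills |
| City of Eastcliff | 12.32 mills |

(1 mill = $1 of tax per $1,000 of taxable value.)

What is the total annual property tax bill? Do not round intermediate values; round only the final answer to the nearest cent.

$21,394.82

Assessed value = $1,713,230 × 0.4 = $685,292
Quailridge County: $685,292 × 0.0122 = $8,360.5624
Millbrook Township: $685,292 × 0.0067 = $4,591.4564
City of Eastcliff: $685,292 × 0.01232 = $8,442.79744
Total = $8,360.5624 + $4,591.4564 + $8,442.79744 = $21,394.81624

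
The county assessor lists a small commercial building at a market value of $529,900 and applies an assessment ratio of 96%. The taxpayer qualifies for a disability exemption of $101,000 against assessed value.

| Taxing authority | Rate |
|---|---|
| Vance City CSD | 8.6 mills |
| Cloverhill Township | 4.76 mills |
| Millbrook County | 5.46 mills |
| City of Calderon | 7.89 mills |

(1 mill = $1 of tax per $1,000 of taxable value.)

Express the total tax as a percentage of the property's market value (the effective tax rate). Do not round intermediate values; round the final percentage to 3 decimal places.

Assessed value = $529,900 × 0.96 = $508,704
Taxable value = $508,704 − $101,000 = $407,704
Vance City CSD: $407,704 × 0.0086 = $3,506.2544
Cloverhill Township: $407,704 × 0.00476 = $1,940.67104
Millbrook County: $407,704 × 0.00546 = $2,226.06384
City of Calderon: $407,704 × 0.00789 = $3,216.78456
Total tax = $10,889.77384
Effective rate = $10,889.77384 ÷ $529,900 = 2.055% of market value

2.055%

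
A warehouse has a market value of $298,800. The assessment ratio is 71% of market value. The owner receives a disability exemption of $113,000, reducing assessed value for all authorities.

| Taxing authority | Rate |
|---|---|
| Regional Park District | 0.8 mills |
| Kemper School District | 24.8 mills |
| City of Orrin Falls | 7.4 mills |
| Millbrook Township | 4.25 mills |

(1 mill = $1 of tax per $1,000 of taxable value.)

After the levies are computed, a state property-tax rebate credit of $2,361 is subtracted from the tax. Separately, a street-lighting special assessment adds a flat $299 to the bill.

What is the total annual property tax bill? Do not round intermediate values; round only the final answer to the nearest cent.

Assessed value = $298,800 × 0.71 = $212,148
Taxable value = $212,148 − $113,000 = $99,148
Regional Park District: $99,148 × 0.0008 = $79.3184
Kemper School District: $99,148 × 0.0248 = $2,458.8704
City of Orrin Falls: $99,148 × 0.0074 = $733.6952
Millbrook Township: $99,148 × 0.00425 = $421.379
Levies subtotal = $3,693.263
After credit = $3,693.263 − $2,361 = $1,332.263
Total = $1,332.263 + $299 = $1,631.263

$1,631.26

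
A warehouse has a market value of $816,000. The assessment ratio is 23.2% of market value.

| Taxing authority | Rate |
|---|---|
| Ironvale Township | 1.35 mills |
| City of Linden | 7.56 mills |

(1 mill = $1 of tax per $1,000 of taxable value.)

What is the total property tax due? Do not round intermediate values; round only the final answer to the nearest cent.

$1,686.77

Assessed value = $816,000 × 0.232 = $189,312
Ironvale Township: $189,312 × 0.00135 = $255.5712
City of Linden: $189,312 × 0.00756 = $1,431.19872
Total = $255.5712 + $1,431.19872 = $1,686.76992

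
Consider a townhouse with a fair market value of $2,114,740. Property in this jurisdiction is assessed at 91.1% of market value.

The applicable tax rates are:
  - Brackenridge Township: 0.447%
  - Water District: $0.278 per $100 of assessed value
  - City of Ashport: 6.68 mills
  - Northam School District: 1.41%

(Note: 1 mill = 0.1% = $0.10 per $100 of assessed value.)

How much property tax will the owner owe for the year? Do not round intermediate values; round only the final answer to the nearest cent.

$54,000.58

Assessed value = $2,114,740 × 0.911 = $1,926,528.14
Brackenridge Township: $1,926,528.14 × 0.00447 = $8,611.5807858
Water District: $1,926,528.14 × 0.00278 = $5,355.7482292
City of Ashport: $1,926,528.14 × 0.00668 = $12,869.2079752
Northam School District: $1,926,528.14 × 0.0141 = $27,164.046774
Total = $54,000.5837642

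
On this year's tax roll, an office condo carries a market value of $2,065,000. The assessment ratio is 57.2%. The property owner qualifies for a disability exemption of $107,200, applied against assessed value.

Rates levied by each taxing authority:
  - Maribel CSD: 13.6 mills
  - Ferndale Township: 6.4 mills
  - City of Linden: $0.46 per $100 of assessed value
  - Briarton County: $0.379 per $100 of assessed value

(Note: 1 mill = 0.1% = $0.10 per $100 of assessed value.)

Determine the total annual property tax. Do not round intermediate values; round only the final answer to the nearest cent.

Assessed value = $2,065,000 × 0.572 = $1,181,180
Taxable value = $1,181,180 − $107,200 = $1,073,980
Maribel CSD: $1,073,980 × 0.0136 = $14,606.128
Ferndale Township: $1,073,980 × 0.0064 = $6,873.472
City of Linden: $1,073,980 × 0.0046 = $4,940.308
Briarton County: $1,073,980 × 0.00379 = $4,070.3842
Total = $30,490.2922

$30,490.29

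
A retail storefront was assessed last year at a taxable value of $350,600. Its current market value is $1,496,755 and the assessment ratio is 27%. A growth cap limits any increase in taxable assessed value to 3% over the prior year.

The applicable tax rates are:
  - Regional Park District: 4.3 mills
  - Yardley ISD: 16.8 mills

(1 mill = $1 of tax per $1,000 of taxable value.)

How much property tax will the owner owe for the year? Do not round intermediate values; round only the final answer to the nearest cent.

$7,619.59

Uncapped assessed value = $1,496,755 × 0.27 = $404,123.85
Cap limit = $350,600 × 1.03 = $361,118
Taxable assessed value = min($404,123.85, $361,118) = $361,118 (cap binds)
Regional Park District: $361,118 × 0.0043 = $1,552.8074
Yardley ISD: $361,118 × 0.0168 = $6,066.7824
Total = $7,619.5898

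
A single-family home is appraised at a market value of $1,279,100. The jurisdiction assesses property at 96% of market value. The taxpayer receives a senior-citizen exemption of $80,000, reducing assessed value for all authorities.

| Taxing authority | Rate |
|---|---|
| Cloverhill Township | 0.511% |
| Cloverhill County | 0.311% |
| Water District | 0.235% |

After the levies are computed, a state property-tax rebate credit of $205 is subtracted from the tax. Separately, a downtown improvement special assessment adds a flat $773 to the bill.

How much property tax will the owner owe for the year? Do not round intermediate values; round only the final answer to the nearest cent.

Assessed value = $1,279,100 × 0.96 = $1,227,936
Taxable value = $1,227,936 − $80,000 = $1,147,936
Cloverhill Township: $1,147,936 × 0.00511 = $5,865.95296
Cloverhill County: $1,147,936 × 0.00311 = $3,570.08096
Water District: $1,147,936 × 0.00235 = $2,697.6496
Levies subtotal = $12,133.68352
After credit = $12,133.68352 − $205 = $11,928.68352
Total = $11,928.68352 + $773 = $12,701.68352

$12,701.68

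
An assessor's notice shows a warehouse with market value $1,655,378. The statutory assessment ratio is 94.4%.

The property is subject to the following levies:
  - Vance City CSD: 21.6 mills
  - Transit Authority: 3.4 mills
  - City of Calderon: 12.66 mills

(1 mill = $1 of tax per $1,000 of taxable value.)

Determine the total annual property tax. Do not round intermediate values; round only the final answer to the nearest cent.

$58,850.41

Assessed value = $1,655,378 × 0.944 = $1,562,676.832
Vance City CSD: $1,562,676.832 × 0.0216 = $33,753.8195712
Transit Authority: $1,562,676.832 × 0.0034 = $5,313.1012288
City of Calderon: $1,562,676.832 × 0.01266 = $19,783.48869312
Total = $33,753.8195712 + $5,313.1012288 + $19,783.48869312 = $58,850.40949312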